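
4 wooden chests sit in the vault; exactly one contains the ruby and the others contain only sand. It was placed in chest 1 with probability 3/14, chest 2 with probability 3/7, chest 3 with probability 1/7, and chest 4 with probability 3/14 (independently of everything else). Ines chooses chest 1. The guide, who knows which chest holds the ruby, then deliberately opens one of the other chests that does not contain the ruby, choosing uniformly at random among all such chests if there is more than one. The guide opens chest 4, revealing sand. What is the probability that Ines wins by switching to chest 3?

1/5

Consider each possible location of the ruby in turn.
If it is in chest 1 (prior 3/14): the guide has 3 equally likely choices, so probability 1/3; weight (3/14)·(1/3) = 1/14.
If it is in chest 2 (prior 3/7): the guide has 2 equally likely choices, so probability 1/2; weight (3/7)·(1/2) = 3/14.
If it is in chest 3 (prior 1/7): the guide has 2 equally likely choices, so probability 1/2; weight (1/7)·(1/2) = 1/14.
If it is in chest 4 (prior 3/14): the guide opened chest 4, so this case is ruled out; weight (3/14)·0 = 0.
The weights sum to 5/14.
So P(the ruby in chest 3 | the guide opened chest 4) = (1/14) / (5/14) = 1/5.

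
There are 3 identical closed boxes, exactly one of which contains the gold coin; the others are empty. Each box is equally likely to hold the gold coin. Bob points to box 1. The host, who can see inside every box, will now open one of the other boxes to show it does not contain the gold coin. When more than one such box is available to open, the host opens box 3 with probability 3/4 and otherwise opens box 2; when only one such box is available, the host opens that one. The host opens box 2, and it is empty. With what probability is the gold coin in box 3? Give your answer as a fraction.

Consider each possible location of the gold coin in turn.
If it is in box 1 (prior 1/3): box 3 is available but not opened, probability 1/4; weight (1/3)·(1/4) = 1/12.
If it is in box 2 (prior 1/3): the host opened box 2, so this case is ruled out; weight (1/3)·0 = 0.
If it is in box 3 (prior 1/3): only box 2 is available, probability 1; weight (1/3)·1 = 1/3.
The weights sum to 5/12.
So P(the gold coin in box 3 | the host opened box 2) = (1/3) / (5/12) = 4/5.

4/5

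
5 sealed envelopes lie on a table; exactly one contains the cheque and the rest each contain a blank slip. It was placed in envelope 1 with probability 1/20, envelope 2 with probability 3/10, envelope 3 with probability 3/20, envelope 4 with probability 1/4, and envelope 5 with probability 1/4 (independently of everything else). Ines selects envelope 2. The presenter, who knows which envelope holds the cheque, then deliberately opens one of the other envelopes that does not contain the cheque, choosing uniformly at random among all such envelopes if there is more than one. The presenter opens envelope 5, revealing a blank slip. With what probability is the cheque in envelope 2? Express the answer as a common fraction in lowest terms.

1/3

Condition on the true location of the cheque.
If it is in envelope 1 (prior 1/20): the presenter has 3 equally likely choices, so probability 1/3; weight (1/20)·(1/3) = 1/60.
If it is in envelope 2 (prior 3/10): the presenter has 4 equally likely choices, so probability 1/4; weight (3/10)·(1/4) = 3/40.
If it is in envelope 3 (prior 3/20): the presenter has 3 equally likely choices, so probability 1/3; weight (3/20)·(1/3) = 1/20.
If it is in envelope 4 (prior 1/4): the presenter has 3 equally likely choices, so probability 1/3; weight (1/4)·(1/3) = 1/12.
If it is in envelope 5 (prior 1/4): the presenter opened envelope 5, so this case is ruled out; weight (1/4)·0 = 0.
The weights sum to 9/40.
So P(the cheque in envelope 2 | the presenter opened envelope 5) = (3/40) / (9/40) = 1/3.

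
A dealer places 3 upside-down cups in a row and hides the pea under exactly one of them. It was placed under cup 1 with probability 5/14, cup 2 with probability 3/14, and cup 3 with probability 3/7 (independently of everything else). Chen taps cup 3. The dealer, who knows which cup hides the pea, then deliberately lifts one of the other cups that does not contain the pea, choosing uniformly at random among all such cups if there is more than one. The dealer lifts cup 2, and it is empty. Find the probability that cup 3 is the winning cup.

3/8

Consider each possible location of the pea in turn.
If it is under cup 1 (prior 5/14): the dealer has no choice, probability 1; weight (5/14)·1 = 5/14.
If it is under cup 2 (prior 3/14): the dealer opened cup 2, so this case is ruled out; weight (3/14)·0 = 0.
If it is under cup 3 (prior 3/7): the dealer has 2 equally likely choices, so probability 1/2; weight (3/7)·(1/2) = 3/14.
The weights sum to 4/7.
So P(the pea under cup 3 | the dealer opened cup 2) = (3/14) / (4/7) = 3/8.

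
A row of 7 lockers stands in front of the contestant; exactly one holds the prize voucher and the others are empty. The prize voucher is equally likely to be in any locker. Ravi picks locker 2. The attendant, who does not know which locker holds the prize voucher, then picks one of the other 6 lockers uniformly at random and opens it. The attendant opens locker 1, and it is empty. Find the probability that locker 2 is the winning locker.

1/6

Condition on the true location of the prize voucher.
If it is in locker 1 (prior 1/7): the attendant opened locker 1, so this case is ruled out; weight (1/7)·0 = 0.
If it is in any of lockers 2, 3, 4, 5, 6, and 7 (prior 1/7 each): the attendant picks locker 1 with probability 1/6 regardless, and it is not the prize; weight (1/7)·(1/6) = 1/42 each.
The weights sum to 1/7.
So P(the prize voucher in locker 2 | the attendant opened locker 1) = (1/42) / (1/7) = 1/6.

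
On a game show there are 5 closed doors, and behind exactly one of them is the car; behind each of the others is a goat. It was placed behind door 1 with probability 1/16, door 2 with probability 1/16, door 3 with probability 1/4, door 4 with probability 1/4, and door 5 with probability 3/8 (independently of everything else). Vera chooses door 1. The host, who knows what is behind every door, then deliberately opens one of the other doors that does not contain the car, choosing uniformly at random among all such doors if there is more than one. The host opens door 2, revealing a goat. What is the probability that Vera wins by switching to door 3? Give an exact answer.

Condition on the true location of the car.
If it is behind door 1 (prior 1/16): the host has 4 equally likely choices, so probability 1/4; weight (1/16)·(1/4) = 1/64.
If it is behind door 2 (prior 1/16): the host opened door 2, so this case is ruled out; weight (1/16)·0 = 0.
If it is behind either of doors 3 and 4 (prior 1/4 each): the host has 3 equally likely choices, so probability 1/3; weight (1/4)·(1/3) = 1/12 each.
If it is behind door 5 (prior 3/8): the host has 3 equally likely choices, so probability 1/3; weight (3/8)·(1/3) = 1/8.
The weights sum to 59/192.
So P(the car behind door 3 | the host opened door 2) = (1/12) / (59/192) = 16/59.

16/59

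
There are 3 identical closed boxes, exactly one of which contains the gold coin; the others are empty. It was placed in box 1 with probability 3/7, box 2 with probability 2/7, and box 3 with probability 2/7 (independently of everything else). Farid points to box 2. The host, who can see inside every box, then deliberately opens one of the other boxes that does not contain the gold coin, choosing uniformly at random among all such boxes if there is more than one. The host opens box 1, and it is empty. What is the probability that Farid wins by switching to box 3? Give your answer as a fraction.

2/3

Apply Bayes' rule, conditioning on where the gold coin actually is.
If it is in box 1 (prior 3/7): the host opened box 1, so this case is ruled out; weight (3/7)·0 = 0.
If it is in box 2 (prior 2/7): the host has 2 equally likely choices, so probability 1/2; weight (2/7)·(1/2) = 1/7.
If it is in box 3 (prior 2/7): the host has no choice, probability 1; weight (2/7)·1 = 2/7.
The weights sum to 3/7.
So P(the gold coin in box 3 | the host opened box 1) = (2/7) / (3/7) = 2/3.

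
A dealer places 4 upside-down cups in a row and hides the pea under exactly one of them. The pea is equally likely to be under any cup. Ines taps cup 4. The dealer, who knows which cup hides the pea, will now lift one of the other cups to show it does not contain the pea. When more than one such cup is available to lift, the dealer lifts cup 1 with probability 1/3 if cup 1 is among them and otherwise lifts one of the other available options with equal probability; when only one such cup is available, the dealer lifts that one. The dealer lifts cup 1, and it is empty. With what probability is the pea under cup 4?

Consider each possible location of the pea in turn.
If it is under cup 1 (prior 1/4): the dealer opened cup 1, so this case is ruled out; weight (1/4)·0 = 0.
If it is under any of cups 2, 3, and 4 (prior 1/4 each): cup 1 is available, opened with probability 1/3; weight (1/4)·(1/3) = 1/12 each.
The weights sum to 1/4.
So P(the pea under cup 4 | the dealer opened cup 1) = (1/12) / (1/4) = 1/3.

1/3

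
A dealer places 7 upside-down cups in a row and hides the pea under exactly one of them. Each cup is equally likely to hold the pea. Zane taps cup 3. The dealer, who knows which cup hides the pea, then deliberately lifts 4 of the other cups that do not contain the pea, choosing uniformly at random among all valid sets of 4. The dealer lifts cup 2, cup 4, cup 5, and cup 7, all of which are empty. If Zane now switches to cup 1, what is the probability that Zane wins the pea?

3/7

Apply Bayes' rule, conditioning on where the pea actually is.
If it is under either of cups 1 and 6 (prior 1/7 each): the dealer has 5 equally likely choices, so probability 1/5; weight (1/7)·(1/5) = 1/35 each.
If it is under any of cups 2, 4, 5, and 7 (prior 1/7 each): that cup was opened and seen not to hold the prize — ruled out; weight (1/7)·0 = 0 each.
If it is under cup 3 (prior 1/7): the dealer has 15 equally likely choices, so probability 1/15; weight (1/7)·(1/15) = 1/105.
The weights sum to 1/15.
So P(the pea under cup 1 | the dealer opened cup 2, cup 4, cup 5, and cup 7) = (1/35) / (1/15) = 3/7.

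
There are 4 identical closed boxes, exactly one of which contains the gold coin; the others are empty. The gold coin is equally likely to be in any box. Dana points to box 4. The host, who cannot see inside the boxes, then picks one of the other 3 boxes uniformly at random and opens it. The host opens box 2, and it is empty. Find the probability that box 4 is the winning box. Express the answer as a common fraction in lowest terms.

1/3

Condition on the true location of the gold coin.
If it is in any of boxes 1, 3, and 4 (prior 1/4 each): the host picks box 2 with probability 1/3 regardless, and it is not the prize; weight (1/4)·(1/3) = 1/12 each.
If it is in box 2 (prior 1/4): the host opened box 2, so this case is ruled out; weight (1/4)·0 = 0.
The weights sum to 1/4.
So P(the gold coin in box 4 | the host opened box 2) = (1/12) / (1/4) = 1/3.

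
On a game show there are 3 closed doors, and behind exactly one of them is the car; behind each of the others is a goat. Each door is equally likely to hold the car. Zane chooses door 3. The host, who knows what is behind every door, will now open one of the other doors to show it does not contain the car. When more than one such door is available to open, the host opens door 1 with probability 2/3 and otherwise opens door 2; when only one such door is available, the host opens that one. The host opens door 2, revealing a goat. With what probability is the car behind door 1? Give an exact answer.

3/4

Consider each possible location of the car in turn.
If it is behind door 1 (prior 1/3): only door 2 is available, probability 1; weight (1/3)·1 = 1/3.
If it is behind door 2 (prior 1/3): the host opened door 2, so this case is ruled out; weight (1/3)·0 = 0.
If it is behind door 3 (prior 1/3): door 1 is available but not opened, probability 1/3; weight (1/3)·(1/3) = 1/9.
The weights sum to 4/9.
So P(the car behind door 1 | the host opened door 2) = (1/3) / (4/9) = 3/4.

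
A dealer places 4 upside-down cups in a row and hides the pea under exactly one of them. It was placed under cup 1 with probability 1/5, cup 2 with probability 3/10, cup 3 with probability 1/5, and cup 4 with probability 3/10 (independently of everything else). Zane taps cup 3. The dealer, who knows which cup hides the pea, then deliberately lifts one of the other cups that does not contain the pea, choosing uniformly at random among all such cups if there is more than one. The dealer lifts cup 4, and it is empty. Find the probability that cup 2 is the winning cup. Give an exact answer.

Apply Bayes' rule, conditioning on where the pea actually is.
If it is under cup 1 (prior 1/5): the dealer has 2 equally likely choices, so probability 1/2; weight (1/5)·(1/2) = 1/10.
If it is under cup 2 (prior 3/10): the dealer has 2 equally likely choices, so probability 1/2; weight (3/10)·(1/2) = 3/20.
If it is under cup 3 (prior 1/5): the dealer has 3 equally likely choices, so probability 1/3; weight (1/5)·(1/3) = 1/15.
If it is under cup 4 (prior 3/10): the dealer opened cup 4, so this case is ruled out; weight (3/10)·0 = 0.
The weights sum to 19/60.
So P(the pea under cup 2 | the dealer opened cup 4) = (3/20) / (19/60) = 9/19.

9/19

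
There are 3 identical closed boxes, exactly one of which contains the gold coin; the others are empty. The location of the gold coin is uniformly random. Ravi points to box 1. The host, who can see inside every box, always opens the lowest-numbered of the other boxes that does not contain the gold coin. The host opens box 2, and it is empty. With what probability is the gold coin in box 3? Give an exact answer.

1/2

Condition on the true location of the gold coin.
If it is in either of boxes 1 and 3 (prior 1/3 each): box 2 is the lowest-numbered option available, probability 1; weight (1/3)·1 = 1/3 each.
If it is in box 2 (prior 1/3): the host opened box 2, so this case is ruled out; weight (1/3)·0 = 0.
The weights sum to 2/3.
So P(the gold coin in box 3 | the host opened box 2) = (1/3) / (2/3) = 1/2.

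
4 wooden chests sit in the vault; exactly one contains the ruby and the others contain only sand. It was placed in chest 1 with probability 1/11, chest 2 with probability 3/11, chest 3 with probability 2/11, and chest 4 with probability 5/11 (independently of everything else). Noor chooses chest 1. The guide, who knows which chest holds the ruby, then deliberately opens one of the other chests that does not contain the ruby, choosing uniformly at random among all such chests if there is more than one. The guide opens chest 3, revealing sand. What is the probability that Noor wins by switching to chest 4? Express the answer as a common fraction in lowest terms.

15/26

Condition on the true location of the ruby.
If it is in chest 1 (prior 1/11): the guide has 3 equally likely choices, so probability 1/3; weight (1/11)·(1/3) = 1/33.
If it is in chest 2 (prior 3/11): the guide has 2 equally likely choices, so probability 1/2; weight (3/11)·(1/2) = 3/22.
If it is in chest 3 (prior 2/11): the guide opened chest 3, so this case is ruled out; weight (2/11)·0 = 0.
If it is in chest 4 (prior 5/11): the guide has 2 equally likely choices, so probability 1/2; weight (5/11)·(1/2) = 5/22.
The weights sum to 13/33.
So P(the ruby in chest 4 | the guide opened chest 3) = (5/22) / (13/33) = 15/26.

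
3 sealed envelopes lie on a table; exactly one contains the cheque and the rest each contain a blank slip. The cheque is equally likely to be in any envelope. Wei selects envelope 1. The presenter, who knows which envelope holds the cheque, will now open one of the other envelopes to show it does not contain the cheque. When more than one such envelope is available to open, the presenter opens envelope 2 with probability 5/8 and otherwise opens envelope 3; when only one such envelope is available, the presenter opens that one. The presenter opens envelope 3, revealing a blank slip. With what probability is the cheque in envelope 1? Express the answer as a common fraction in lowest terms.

Apply Bayes' rule, conditioning on where the cheque actually is.
If it is in envelope 1 (prior 1/3): envelope 2 is available but not opened, probability 3/8; weight (1/3)·(3/8) = 1/8.
If it is in envelope 2 (prior 1/3): only envelope 3 is available, probability 1; weight (1/3)·1 = 1/3.
If it is in envelope 3 (prior 1/3): the presenter opened envelope 3, so this case is ruled out; weight (1/3)·0 = 0.
The weights sum to 11/24.
So P(the cheque in envelope 1 | the presenter opened envelope 3) = (1/8) / (11/24) = 3/11.

3/11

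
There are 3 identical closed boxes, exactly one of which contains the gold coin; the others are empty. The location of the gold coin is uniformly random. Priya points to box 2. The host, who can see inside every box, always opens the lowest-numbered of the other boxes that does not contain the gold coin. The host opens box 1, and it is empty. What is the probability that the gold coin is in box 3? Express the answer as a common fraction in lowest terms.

1/2

Condition on the true location of the gold coin.
If it is in box 1 (prior 1/3): the host opened box 1, so this case is ruled out; weight (1/3)·0 = 0.
If it is in either of boxes 2 and 3 (prior 1/3 each): box 1 is the lowest-numbered option available, probability 1; weight (1/3)·1 = 1/3 each.
The weights sum to 2/3.
So P(the gold coin in box 3 | the host opened box 1) = (1/3) / (2/3) = 1/2.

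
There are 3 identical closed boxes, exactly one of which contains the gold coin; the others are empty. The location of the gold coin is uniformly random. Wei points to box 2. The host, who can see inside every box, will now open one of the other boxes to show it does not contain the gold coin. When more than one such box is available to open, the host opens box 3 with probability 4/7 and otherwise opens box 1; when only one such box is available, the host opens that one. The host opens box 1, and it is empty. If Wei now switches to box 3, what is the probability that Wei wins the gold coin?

Consider each possible location of the gold coin in turn.
If it is in box 1 (prior 1/3): the host opened box 1, so this case is ruled out; weight (1/3)·0 = 0.
If it is in box 2 (prior 1/3): box 3 is available but not opened, probability 3/7; weight (1/3)·(3/7) = 1/7.
If it is in box 3 (prior 1/3): only box 1 is available, probability 1; weight (1/3)·1 = 1/3.
The weights sum to 10/21.
So P(the gold coin in box 3 | the host opened box 1) = (1/3) / (10/21) = 7/10.

7/10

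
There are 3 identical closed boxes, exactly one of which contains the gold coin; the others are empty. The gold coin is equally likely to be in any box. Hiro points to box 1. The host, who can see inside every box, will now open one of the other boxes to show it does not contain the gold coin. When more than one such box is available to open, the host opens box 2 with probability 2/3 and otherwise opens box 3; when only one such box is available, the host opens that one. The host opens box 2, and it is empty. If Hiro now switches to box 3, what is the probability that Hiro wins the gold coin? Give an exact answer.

Consider each possible location of the gold coin in turn.
If it is in box 1 (prior 1/3): box 2 is available, opened with probability 2/3; weight (1/3)·(2/3) = 2/9.
If it is in box 2 (prior 1/3): the host opened box 2, so this case is ruled out; weight (1/3)·0 = 0.
If it is in box 3 (prior 1/3): only box 2 is available, probability 1; weight (1/3)·1 = 1/3.
The weights sum to 5/9.
So P(the gold coin in box 3 | the host opened box 2) = (1/3) / (5/9) = 3/5.

3/5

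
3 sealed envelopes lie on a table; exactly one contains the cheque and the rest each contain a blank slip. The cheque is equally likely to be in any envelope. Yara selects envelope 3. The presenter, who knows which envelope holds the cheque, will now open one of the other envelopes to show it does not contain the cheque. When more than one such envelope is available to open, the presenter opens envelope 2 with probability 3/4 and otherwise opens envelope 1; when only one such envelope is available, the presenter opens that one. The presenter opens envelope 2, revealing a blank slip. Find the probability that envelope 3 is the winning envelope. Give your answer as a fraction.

Apply Bayes' rule, conditioning on where the cheque actually is.
If it is in envelope 1 (prior 1/3): only envelope 2 is available, probability 1; weight (1/3)·1 = 1/3.
If it is in envelope 2 (prior 1/3): the presenter opened envelope 2, so this case is ruled out; weight (1/3)·0 = 0.
If it is in envelope 3 (prior 1/3): envelope 2 is available, opened with probability 3/4; weight (1/3)·(3/4) = 1/4.
The weights sum to 7/12.
So P(the cheque in envelope 3 | the presenter opened envelope 2) = (1/4) / (7/12) = 3/7.

3/7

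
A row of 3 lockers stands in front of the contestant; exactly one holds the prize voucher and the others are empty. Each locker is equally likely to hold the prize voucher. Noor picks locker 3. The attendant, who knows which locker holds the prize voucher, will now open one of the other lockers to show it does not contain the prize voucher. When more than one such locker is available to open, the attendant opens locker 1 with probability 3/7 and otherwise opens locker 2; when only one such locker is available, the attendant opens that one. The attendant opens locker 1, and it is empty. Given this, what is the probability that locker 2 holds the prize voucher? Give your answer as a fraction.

7/10

Apply Bayes' rule, conditioning on where the prize voucher actually is.
If it is in locker 1 (prior 1/3): the attendant opened locker 1, so this case is ruled out; weight (1/3)·0 = 0.
If it is in locker 2 (prior 1/3): only locker 1 is available, probability 1; weight (1/3)·1 = 1/3.
If it is in locker 3 (prior 1/3): locker 1 is available, opened with probability 3/7; weight (1/3)·(3/7) = 1/7.
The weights sum to 10/21.
So P(the prize voucher in locker 2 | the attendant opened locker 1) = (1/3) / (10/21) = 7/10.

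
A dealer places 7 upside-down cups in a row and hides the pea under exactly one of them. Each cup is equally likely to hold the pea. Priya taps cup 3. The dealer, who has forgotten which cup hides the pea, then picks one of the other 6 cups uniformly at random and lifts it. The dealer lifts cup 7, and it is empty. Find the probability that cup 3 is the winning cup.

1/6

Consider each possible location of the pea in turn.
If it is under any of cups 1, 2, 3, 4, 5, and 6 (prior 1/7 each): the dealer picks cup 7 with probability 1/6 regardless, and it is not the prize; weight (1/7)·(1/6) = 1/42 each.
If it is under cup 7 (prior 1/7): the dealer opened cup 7, so this case is ruled out; weight (1/7)·0 = 0.
The weights sum to 1/7.
So P(the pea under cup 3 | the dealer opened cup 7) = (1/42) / (1/7) = 1/6.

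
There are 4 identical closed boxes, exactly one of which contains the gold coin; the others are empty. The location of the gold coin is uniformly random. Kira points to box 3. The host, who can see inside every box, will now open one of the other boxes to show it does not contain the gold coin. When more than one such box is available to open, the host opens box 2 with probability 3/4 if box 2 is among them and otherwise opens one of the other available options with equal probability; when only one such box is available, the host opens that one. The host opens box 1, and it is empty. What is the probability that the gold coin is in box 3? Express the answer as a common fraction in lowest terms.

Condition on the true location of the gold coin.
If it is in box 1 (prior 1/4): the host opened box 1, so this case is ruled out; weight (1/4)·0 = 0.
If it is in box 2 (prior 1/4): box 2 holds the prize so is unavailable; the host chooses uniformly among the 2 others, probability 1/2; weight (1/4)·(1/2) = 1/8.
If it is in box 3 (prior 1/4): box 2 is available but not opened; box 1 gets probability (1 − 3/4)/2 = 1/8; weight (1/4)·(1/8) = 1/32.
If it is in box 4 (prior 1/4): box 2 is available but not opened, probability 1/4; weight (1/4)·(1/4) = 1/16.
The weights sum to 7/32.
So P(the gold coin in box 3 | the host opened box 1) = (1/32) / (7/32) = 1/7.

1/7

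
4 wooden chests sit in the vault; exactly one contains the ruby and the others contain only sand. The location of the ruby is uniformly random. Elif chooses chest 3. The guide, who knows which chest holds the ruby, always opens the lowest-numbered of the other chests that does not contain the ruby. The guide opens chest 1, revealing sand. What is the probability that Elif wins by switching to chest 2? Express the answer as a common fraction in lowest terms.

Apply Bayes' rule, conditioning on where the ruby actually is.
If it is in chest 1 (prior 1/4): the guide opened chest 1, so this case is ruled out; weight (1/4)·0 = 0.
If it is in any of chests 2, 3, and 4 (prior 1/4 each): chest 1 is the lowest-numbered option available, probability 1; weight (1/4)·1 = 1/4 each.
The weights sum to 3/4.
So P(the ruby in chest 2 | the guide opened chest 1) = (1/4) / (3/4) = 1/3.

1/3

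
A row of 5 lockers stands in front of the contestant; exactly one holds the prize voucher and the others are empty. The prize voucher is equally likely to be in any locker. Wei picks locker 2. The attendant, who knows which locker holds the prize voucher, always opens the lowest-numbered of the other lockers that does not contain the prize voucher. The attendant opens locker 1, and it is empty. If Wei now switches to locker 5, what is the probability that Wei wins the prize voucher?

Consider each possible location of the prize voucher in turn.
If it is in locker 1 (prior 1/5): the attendant opened locker 1, so this case is ruled out; weight (1/5)·0 = 0.
If it is in any of lockers 2, 3, 4, and 5 (prior 1/5 each): locker 1 is the lowest-numbered option available, probability 1; weight (1/5)·1 = 1/5 each.
The weights sum to 4/5.
So P(the prize voucher in locker 5 | the attendant opened locker 1) = (1/5) / (4/5) = 1/4.

1/4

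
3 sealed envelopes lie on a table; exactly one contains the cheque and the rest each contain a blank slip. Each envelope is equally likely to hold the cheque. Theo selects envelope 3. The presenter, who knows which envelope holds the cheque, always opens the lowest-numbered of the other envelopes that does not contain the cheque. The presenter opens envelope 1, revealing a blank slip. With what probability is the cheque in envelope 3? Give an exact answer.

Condition on the true location of the cheque.
If it is in envelope 1 (prior 1/3): the presenter opened envelope 1, so this case is ruled out; weight (1/3)·0 = 0.
If it is in either of envelopes 2 and 3 (prior 1/3 each): envelope 1 is the lowest-numbered option available, probability 1; weight (1/3)·1 = 1/3 each.
The weights sum to 2/3.
So P(the cheque in envelope 3 | the presenter opened envelope 1) = (1/3) / (2/3) = 1/2.

1/2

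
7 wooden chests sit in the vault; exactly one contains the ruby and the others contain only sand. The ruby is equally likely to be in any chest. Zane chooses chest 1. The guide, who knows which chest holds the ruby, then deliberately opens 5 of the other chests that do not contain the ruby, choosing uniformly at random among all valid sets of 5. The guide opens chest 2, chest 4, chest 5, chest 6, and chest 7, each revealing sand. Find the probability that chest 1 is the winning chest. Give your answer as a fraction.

1/7

Apply Bayes' rule, conditioning on where the ruby actually is.
If it is in chest 1 (prior 1/7): the guide has 6 equally likely choices, so probability 1/6; weight (1/7)·(1/6) = 1/42.
If it is in any of chests 2, 4, 5, 6, and 7 (prior 1/7 each): that chest was opened and seen not to hold the prize — ruled out; weight (1/7)·0 = 0 each.
If it is in chest 3 (prior 1/7): the guide has no choice, probability 1; weight (1/7)·1 = 1/7.
The weights sum to 1/6.
So P(the ruby in chest 1 | the guide opened chest 2, chest 4, chest 5, chest 6, and chest 7) = (1/42) / (1/6) = 1/7.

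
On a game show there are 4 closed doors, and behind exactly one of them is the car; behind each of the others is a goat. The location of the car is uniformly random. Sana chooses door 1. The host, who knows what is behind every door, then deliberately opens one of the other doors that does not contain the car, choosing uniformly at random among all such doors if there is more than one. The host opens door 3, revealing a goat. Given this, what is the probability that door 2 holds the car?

3/8

Condition on the true location of the car.
If it is behind door 1 (prior 1/4): the host has 3 equally likely choices, so probability 1/3; weight (1/4)·(1/3) = 1/12.
If it is behind either of doors 2 and 4 (prior 1/4 each): the host has 2 equally likely choices, so probability 1/2; weight (1/4)·(1/2) = 1/8 each.
If it is behind door 3 (prior 1/4): the host opened door 3, so this case is ruled out; weight (1/4)·0 = 0.
The weights sum to 1/3.
So P(the car behind door 2 | the host opened door 3) = (1/8) / (1/3) = 3/8.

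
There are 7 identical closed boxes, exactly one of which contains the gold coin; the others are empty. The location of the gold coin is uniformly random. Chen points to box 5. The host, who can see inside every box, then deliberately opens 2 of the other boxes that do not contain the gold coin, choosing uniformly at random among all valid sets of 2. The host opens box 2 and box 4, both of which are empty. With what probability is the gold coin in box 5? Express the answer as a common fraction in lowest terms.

1/7

Apply Bayes' rule, conditioning on where the gold coin actually is.
If it is in any of boxes 1, 3, 6, and 7 (prior 1/7 each): the host has 10 equally likely choices, so probability 1/10; weight (1/7)·(1/10) = 1/70 each.
If it is in either of boxes 2 and 4 (prior 1/7 each): that box was opened and seen not to hold the prize — ruled out; weight (1/7)·0 = 0 each.
If it is in box 5 (prior 1/7): the host has 15 equally likely choices, so probability 1/15; weight (1/7)·(1/15) = 1/105.
The weights sum to 1/15.
So P(the gold coin in box 5 | the host opened box 2 and box 4) = (1/105) / (1/15) = 1/7.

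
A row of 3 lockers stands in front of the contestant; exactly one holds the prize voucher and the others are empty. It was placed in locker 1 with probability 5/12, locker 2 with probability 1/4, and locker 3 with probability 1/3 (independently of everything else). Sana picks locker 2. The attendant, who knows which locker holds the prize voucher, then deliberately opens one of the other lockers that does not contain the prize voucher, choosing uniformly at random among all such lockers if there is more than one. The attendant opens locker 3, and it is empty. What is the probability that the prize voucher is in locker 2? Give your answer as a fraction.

3/13

Condition on the true location of the prize voucher.
If it is in locker 1 (prior 5/12): the attendant has no choice, probability 1; weight (5/12)·1 = 5/12.
If it is in locker 2 (prior 1/4): the attendant has 2 equally likely choices, so probability 1/2; weight (1/4)·(1/2) = 1/8.
If it is in locker 3 (prior 1/3): the attendant opened locker 3, so this case is ruled out; weight (1/3)·0 = 0.
The weights sum to 13/24.
So P(the prize voucher in locker 2 | the attendant opened locker 3) = (1/8) / (13/24) = 3/13.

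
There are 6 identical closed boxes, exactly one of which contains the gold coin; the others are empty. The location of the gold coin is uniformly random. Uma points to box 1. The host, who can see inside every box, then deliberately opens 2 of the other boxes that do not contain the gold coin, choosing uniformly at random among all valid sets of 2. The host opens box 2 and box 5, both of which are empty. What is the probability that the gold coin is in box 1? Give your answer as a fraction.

Condition on the true location of the gold coin.
If it is in box 1 (prior 1/6): the host has 10 equally likely choices, so probability 1/10; weight (1/6)·(1/10) = 1/60.
If it is in either of boxes 2 and 5 (prior 1/6 each): that box was opened and seen not to hold the prize — ruled out; weight (1/6)·0 = 0 each.
If it is in any of boxes 3, 4, and 6 (prior 1/6 each): the host has 6 equally likely choices, so probability 1/6; weight (1/6)·(1/6) = 1/36 each.
The weights sum to 1/10.
So P(the gold coin in box 1 | the host opened box 2 and box 5) = (1/60) / (1/10) = 1/6.

1/6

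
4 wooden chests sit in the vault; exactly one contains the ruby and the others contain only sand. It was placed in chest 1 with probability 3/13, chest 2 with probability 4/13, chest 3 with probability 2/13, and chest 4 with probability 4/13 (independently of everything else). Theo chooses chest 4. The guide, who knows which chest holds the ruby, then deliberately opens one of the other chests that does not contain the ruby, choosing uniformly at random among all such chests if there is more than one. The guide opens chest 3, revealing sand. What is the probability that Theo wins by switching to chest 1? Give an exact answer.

Condition on the true location of the ruby.
If it is in chest 1 (prior 3/13): the guide has 2 equally likely choices, so probability 1/2; weight (3/13)·(1/2) = 3/26.
If it is in chest 2 (prior 4/13): the guide has 2 equally likely choices, so probability 1/2; weight (4/13)·(1/2) = 2/13.
If it is in chest 3 (prior 2/13): the guide opened chest 3, so this case is ruled out; weight (2/13)·0 = 0.
If it is in chest 4 (prior 4/13): the guide has 3 equally likely choices, so probability 1/3; weight (4/13)·(1/3) = 4/39.
The weights sum to 29/78.
So P(the ruby in chest 1 | the guide opened chest 3) = (3/26) / (29/78) = 9/29.

9/29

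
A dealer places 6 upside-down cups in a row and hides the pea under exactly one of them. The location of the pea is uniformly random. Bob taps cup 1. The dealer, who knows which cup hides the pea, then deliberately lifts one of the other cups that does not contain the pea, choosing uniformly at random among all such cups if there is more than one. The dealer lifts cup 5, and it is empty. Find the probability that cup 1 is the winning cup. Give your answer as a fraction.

Condition on the true location of the pea.
If it is under cup 1 (prior 1/6): the dealer has 5 equally likely choices, so probability 1/5; weight (1/6)·(1/5) = 1/30.
If it is under any of cups 2, 3, 4, and 6 (prior 1/6 each): the dealer has 4 equally likely choices, so probability 1/4; weight (1/6)·(1/4) = 1/24 each.
If it is under cup 5 (prior 1/6): the dealer opened cup 5, so this case is ruled out; weight (1/6)·0 = 0.
The weights sum to 1/5.
So P(the pea under cup 1 | the dealer opened cup 5) = (1/30) / (1/5) = 1/6.

1/6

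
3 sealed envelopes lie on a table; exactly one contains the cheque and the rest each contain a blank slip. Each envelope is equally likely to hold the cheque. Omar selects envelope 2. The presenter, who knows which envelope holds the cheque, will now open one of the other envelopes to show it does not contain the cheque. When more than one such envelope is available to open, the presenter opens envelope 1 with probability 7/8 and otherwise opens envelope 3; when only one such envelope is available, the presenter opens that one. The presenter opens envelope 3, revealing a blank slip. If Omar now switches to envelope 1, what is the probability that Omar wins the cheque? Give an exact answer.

8/9

Condition on the true location of the cheque.
If it is in envelope 1 (prior 1/3): only envelope 3 is available, probability 1; weight (1/3)·1 = 1/3.
If it is in envelope 2 (prior 1/3): envelope 1 is available but not opened, probability 1/8; weight (1/3)·(1/8) = 1/24.
If it is in envelope 3 (prior 1/3): the presenter opened envelope 3, so this case is ruled out; weight (1/3)·0 = 0.
The weights sum to 3/8.
So P(the cheque in envelope 1 | the presenter opened envelope 3) = (1/3) / (3/8) = 8/9.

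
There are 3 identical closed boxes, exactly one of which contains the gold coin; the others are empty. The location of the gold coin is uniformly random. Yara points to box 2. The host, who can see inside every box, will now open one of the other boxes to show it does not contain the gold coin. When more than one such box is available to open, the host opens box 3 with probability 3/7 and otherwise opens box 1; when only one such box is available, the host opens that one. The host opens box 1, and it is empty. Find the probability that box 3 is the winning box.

7/11

Condition on the true location of the gold coin.
If it is in box 1 (prior 1/3): the host opened box 1, so this case is ruled out; weight (1/3)·0 = 0.
If it is in box 2 (prior 1/3): box 3 is available but not opened, probability 4/7; weight (1/3)·(4/7) = 4/21.
If it is in box 3 (prior 1/3): only box 1 is available, probability 1; weight (1/3)·1 = 1/3.
The weights sum to 11/21.
So P(the gold coin in box 3 | the host opened box 1) = (1/3) / (11/21) = 7/11.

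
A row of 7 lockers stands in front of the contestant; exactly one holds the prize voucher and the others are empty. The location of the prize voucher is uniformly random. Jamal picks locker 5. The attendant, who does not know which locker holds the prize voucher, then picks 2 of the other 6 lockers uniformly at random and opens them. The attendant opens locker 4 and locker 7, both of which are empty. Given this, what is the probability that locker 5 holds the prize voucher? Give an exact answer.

1/5

Apply Bayes' rule, conditioning on where the prize voucher actually is.
If it is in any of lockers 1, 2, 3, 5, and 6 (prior 1/7 each): the attendant picks exactly this set with probability 1/15 regardless, and none is the prize; weight (1/7)·(1/15) = 1/105 each.
If it is in either of lockers 4 and 7 (prior 1/7 each): that locker was opened and seen not to hold the prize — ruled out; weight (1/7)·0 = 0 each.
The weights sum to 1/21.
So P(the prize voucher in locker 5 | the attendant opened locker 4 and locker 7) = (1/105) / (1/21) = 1/5.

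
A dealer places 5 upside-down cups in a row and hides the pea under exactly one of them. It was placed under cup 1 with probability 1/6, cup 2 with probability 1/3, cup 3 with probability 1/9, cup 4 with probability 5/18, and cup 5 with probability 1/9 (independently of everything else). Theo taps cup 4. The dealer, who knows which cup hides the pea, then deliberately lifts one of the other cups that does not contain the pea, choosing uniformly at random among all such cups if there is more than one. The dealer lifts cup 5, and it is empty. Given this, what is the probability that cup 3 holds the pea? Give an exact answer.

8/59

Apply Bayes' rule, conditioning on where the pea actually is.
If it is under cup 1 (prior 1/6): the dealer has 3 equally likely choices, so probability 1/3; weight (1/6)·(1/3) = 1/18.
If it is under cup 2 (prior 1/3): the dealer has 3 equally likely choices, so probability 1/3; weight (1/3)·(1/3) = 1/9.
If it is under cup 3 (prior 1/9): the dealer has 3 equally likely choices, so probability 1/3; weight (1/9)·(1/3) = 1/27.
If it is under cup 4 (prior 5/18): the dealer has 4 equally likely choices, so probability 1/4; weight (5/18)·(1/4) = 5/72.
If it is under cup 5 (prior 1/9): the dealer opened cup 5, so this case is ruled out; weight (1/9)·0 = 0.
The weights sum to 59/216.
So P(the pea under cup 3 | the dealer opened cup 5) = (1/27) / (59/216) = 8/59.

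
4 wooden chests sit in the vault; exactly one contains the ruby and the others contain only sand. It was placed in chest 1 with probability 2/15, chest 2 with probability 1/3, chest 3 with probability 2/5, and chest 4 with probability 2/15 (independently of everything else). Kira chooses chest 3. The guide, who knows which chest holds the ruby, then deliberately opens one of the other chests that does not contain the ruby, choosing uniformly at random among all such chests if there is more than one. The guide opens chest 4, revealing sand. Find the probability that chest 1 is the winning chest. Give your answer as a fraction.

2/11

Apply Bayes' rule, conditioning on where the ruby actually is.
If it is in chest 1 (prior 2/15): the guide has 2 equally likely choices, so probability 1/2; weight (2/15)·(1/2) = 1/15.
If it is in chest 2 (prior 1/3): the guide has 2 equally likely choices, so probability 1/2; weight (1/3)·(1/2) = 1/6.
If it is in chest 3 (prior 2/5): the guide has 3 equally likely choices, so probability 1/3; weight (2/5)·(1/3) = 2/15.
If it is in chest 4 (prior 2/15): the guide opened chest 4, so this case is ruled out; weight (2/15)·0 = 0.
The weights sum to 11/30.
So P(the ruby in chest 1 | the guide opened chest 4) = (1/15) / (11/30) = 2/11.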